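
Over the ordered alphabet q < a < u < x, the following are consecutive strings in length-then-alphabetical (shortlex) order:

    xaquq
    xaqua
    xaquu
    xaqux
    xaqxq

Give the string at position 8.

Stepping forward 3 times from xaqxq: xaqxq → xaqxa → xaqxu, then the target.

xaqxx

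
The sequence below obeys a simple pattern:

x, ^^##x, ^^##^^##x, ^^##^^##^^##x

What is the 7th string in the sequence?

^^##^^##^^##^^##^^##^^##x

Each term is the previous one with ^^## prepended.
From ^^##^^##^^##x, 3 further steps: ^^##^^##^^##x → ^^##^^##^^##^^##x → ^^##^^##^^##^^##^^##x → (answer).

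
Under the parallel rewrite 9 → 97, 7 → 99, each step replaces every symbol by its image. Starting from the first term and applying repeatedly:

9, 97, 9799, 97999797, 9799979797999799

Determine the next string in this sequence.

Rewriting the 16 symbols of 9799979797999799 one by one yields 97 99 97 97 97 99 97 99 97 99 97 97 97 99 97 97; concatenated:

97999797979997999799979797999797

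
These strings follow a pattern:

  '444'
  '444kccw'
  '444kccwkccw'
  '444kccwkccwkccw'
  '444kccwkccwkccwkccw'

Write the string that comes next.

444kccwkccwkccwkccwkccw

Every step adds kccw to the end: s(k+1) = s(k)·kccw.
One more step from 444kccwkccwkccwkccw gives the answer.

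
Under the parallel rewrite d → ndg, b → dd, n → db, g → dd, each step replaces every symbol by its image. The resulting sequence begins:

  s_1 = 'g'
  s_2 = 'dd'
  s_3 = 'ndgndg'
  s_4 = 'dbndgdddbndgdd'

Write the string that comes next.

ndgdddbndgddndgndgndgdddbndgddndgndg

Replace each of the 14 characters of dbndgdddbndgdd in place — ndg dd db ndg dd ndg ndg ndg dd db ndg dd ndg ndg — and concatenate.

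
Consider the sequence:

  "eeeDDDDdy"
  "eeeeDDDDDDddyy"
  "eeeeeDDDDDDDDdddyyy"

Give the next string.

eeeeeeDDDDDDDDDDddddyyyy

Term n consists of n+2 e's, followed by 2n+2 D's, followed by n d's, followed by n y's (n = 1, 2, …).
Setting n = 4 gives 6, 10, 4, 4 characters in each block.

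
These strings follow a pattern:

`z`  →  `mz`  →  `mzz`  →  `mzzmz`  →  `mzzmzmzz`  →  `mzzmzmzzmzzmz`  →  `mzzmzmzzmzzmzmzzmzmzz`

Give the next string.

From term 3 onward, concatenate the last term with the second-to-last: mz·z = mzz, mzz·mz = mzzmz, …
So term 8 is mzzmzmzzmzzmzmzzmzmzz·mzzmzmzzmzzmz.

mzzmzmzzmzzmzmzzmzmzzmzzmzmzzmzzmz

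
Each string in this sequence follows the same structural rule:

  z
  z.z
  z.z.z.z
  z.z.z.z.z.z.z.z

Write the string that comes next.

z.z.z.z.z.z.z.z.z.z.z.z.z.z.z.z

Each string is two copies of the previous one joined by '.'.
One more doubling of z.z.z.z.z.z.z.z gives the answer.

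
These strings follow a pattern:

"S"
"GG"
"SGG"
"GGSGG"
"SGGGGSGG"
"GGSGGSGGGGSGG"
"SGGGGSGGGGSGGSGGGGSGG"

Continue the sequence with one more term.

Each term (from the third on) is the two preceding terms concatenated in order: term 3 = S·GG = SGG.
Continuing: GGSGGSGGGGSGG · SGGGGSGGGGSGGSGGGGSGG gives term 8.

GGSGGSGGGGSGGSGGGGSGGGGSGGSGGGGSGG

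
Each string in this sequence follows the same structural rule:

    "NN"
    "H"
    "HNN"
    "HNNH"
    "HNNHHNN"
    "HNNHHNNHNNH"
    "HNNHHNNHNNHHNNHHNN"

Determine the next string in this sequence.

Each term (from the third on) is the previous term followed by the one before it: term 3 = H·NN = HNN.
The next term joins HNNHHNNHNNHHNNHHNN and HNNHHNNHNNH.

HNNHHNNHNNHHNNHHNNHNNHHNNHNNH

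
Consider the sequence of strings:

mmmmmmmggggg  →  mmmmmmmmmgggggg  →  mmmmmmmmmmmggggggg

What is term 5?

Each string has the form m^{2n+1} g^{n+2}, where the shown terms are n = 3, 4, 5.
At n = 7 the blocks have lengths 15, 9.

mmmmmmmmmmmmmmmggggggggg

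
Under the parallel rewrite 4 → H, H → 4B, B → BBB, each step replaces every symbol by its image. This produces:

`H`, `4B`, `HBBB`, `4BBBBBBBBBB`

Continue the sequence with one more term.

HBBBBBBBBBBBBBBBBBBBBBBBBBBBBBB

Apply φ to 4BBBBBBBBBB symbol by symbol: 4→H, B→BBB, B→BBB, B→BBB, B→BBB, B→BBB, B→BBB, B→BBB, B→BBB, B→BBB, B→BBB; joined: H BBB BBB BBB BBB BBB BBB BBB BBB BBB BBB.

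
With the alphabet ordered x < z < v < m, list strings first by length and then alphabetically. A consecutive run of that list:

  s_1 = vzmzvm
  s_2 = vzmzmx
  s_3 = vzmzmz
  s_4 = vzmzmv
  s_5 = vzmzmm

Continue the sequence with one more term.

Treat vzmzmm as a base-4 numeral over the given alphabet and add one, carrying through any trailing m's.

vzmvxx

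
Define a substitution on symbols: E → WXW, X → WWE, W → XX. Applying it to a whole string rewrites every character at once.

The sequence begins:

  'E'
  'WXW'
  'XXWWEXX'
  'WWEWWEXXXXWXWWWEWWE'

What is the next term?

Rewriting the 19 symbols of WWEWWEXXXXWXWWWEWWE one by one yields XX XX WXW XX XX WXW WWE WWE WWE WWE XX WWE XX XX XX WXW XX XX WXW; concatenated:

XXXXWXWXXXXWXWWWEWWEWWEWWEXXWWEXXXXXXWXWXXXXWXW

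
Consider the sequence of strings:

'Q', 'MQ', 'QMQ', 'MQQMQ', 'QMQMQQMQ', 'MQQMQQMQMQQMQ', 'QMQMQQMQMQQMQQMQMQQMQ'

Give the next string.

MQQMQQMQMQQMQQMQMQQMQMQQMQQMQMQQMQ

This is a Fibonacci-style word recurrence s(k) = s(k−2)·s(k−1): e.g. Q·MQ = QMQ.
The next term joins MQQMQQMQMQQMQ and QMQMQQMQMQQMQQMQMQQMQ.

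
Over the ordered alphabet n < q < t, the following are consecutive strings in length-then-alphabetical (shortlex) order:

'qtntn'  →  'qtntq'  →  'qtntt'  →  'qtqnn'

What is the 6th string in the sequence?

Stepping forward 2 times from qtqnn: qtqnn → qtqnq, then the target.

qtqnt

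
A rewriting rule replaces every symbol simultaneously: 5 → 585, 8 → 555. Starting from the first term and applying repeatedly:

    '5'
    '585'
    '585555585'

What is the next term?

585555585585585585585555585

Rewriting each symbol of 585555585: 5→585, 8→555, 5→585, 5→585, 5→585, 5→585, 5→585, 8→555, 5→585, which concatenates to 585 555 585 585 585 585 585 555 585.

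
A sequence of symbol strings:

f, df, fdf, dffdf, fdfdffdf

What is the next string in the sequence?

From term 3 onward, concatenate the second-to-last term with the last: f·df = fdf, df·fdf = dffdf, …
The next term joins dffdf and fdfdffdf.

dffdffdfdffdf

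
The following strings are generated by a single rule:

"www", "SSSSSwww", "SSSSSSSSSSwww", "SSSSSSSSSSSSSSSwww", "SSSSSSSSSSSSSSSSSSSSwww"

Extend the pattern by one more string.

The strings grow by a fixed prefix SSSSS each time.
So the next term is SSSSS·SSSSSSSSSSSSSSSSSSSSwww.

SSSSSSSSSSSSSSSSSSSSSSSSSwww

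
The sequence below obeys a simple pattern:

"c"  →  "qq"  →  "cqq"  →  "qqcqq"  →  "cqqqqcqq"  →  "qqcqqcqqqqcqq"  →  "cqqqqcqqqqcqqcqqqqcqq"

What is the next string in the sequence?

qqcqqcqqqqcqqcqqqqcqqqqcqqcqqqqcqq

This is a Fibonacci-style word recurrence s(k) = s(k−2)·s(k−1): e.g. c·qq = cqq.
The next term joins qqcqqcqqqqcqq and cqqqqcqqqqcqqcqqqqcqq.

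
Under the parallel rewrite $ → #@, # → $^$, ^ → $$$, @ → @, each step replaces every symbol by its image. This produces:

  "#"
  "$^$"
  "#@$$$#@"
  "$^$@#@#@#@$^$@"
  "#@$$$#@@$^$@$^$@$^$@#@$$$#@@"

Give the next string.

Rewriting the 28 symbols of #@$$$#@@$^$@$^$@$^$@#@$$$#@@ one by one yields $^$ @ #@ #@ #@ $^$ @ @ #@ $$$ #@ @ #@ $$$ #@ @ #@ $$$ #@ @ $^$ @ #@ #@ #@ $^$ @ @; concatenated:

$^$@#@#@#@$^$@@#@$$$#@@#@$$$#@@#@$$$#@@$^$@#@#@#@$^$@@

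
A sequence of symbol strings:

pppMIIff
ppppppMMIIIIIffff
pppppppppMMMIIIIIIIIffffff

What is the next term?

Term n consists of 3n p's, followed by n M's, followed by 3n-1 I's, followed by 2n f's (n = 1, 2, …).
For the next term, n = 4, so the run lengths are 12, 4, 11, 8.

ppppppppppppMMMMIIIIIIIIIIIffffffff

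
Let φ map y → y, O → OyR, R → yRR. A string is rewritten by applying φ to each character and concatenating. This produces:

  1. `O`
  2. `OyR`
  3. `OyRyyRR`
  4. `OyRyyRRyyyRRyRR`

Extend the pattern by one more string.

Rewriting the 15 symbols of OyRyyRRyyyRRyRR one by one yields OyR y yRR y y yRR yRR y y y yRR yRR y yRR yRR; concatenated:

OyRyyRRyyyRRyRRyyyyRRyRRyyRRyRR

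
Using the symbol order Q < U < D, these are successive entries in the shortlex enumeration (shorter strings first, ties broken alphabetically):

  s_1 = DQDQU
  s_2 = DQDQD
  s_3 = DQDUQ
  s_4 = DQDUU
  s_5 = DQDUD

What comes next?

Treat DQDUD as a base-3 numeral over the given alphabet and add one, carrying through any trailing D's.

DQDDQ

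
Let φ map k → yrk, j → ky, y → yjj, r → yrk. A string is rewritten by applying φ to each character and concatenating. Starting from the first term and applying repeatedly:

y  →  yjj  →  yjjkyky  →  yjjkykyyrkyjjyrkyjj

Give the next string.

yjjkykyyrkyjjyrkyjjyjjyrkyrkyjjkykyyjjyrkyrkyjjkyky

Applying the rule to each of the 19 symbols of yjjkykyyrkyjjyrkyjj gives the pieces yjj ky ky yrk yjj yrk yjj yjj yrk yrk yjj ky ky yjj yrk yrk yjj ky ky, which concatenate to the answer.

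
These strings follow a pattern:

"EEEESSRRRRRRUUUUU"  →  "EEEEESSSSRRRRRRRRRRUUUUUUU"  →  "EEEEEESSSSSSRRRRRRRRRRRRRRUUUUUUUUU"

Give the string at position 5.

EEEEEEEESSSSSSSSSSRRRRRRRRRRRRRRRRRRRRRRUUUUUUUUUUUUU

Term n consists of n+3 E's, followed by 2n S's, followed by 4n+2 R's, followed by 2n+3 U's (n = 1, 2, …).
At n = 5 the blocks have lengths 8, 10, 22, 13.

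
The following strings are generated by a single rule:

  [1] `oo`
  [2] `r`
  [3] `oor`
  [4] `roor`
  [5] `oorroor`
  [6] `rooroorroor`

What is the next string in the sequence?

This is a Fibonacci-style word recurrence s(k) = s(k−2)·s(k−1): e.g. oo·r = oor.
The next term joins oorroor and rooroorroor.

oorroorrooroorroor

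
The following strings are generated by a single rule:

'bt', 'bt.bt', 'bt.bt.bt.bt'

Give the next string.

bt.bt.bt.bt.bt.bt.bt.bt

s(k+1) = s(k)·.·s(k) — each term doubles the last with '.' between the halves.
One more doubling of bt.bt.bt.bt gives the answer.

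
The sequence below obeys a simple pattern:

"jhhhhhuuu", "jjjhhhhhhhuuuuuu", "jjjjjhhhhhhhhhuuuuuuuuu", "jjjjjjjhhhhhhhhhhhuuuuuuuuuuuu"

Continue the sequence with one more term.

jjjjjjjjjhhhhhhhhhhhhhuuuuuuuuuuuuuuu

Each string has the form j^{2n-1} h^{2n+3} u^{3n} (n = 1, 2, …).
Setting n = 5 gives 9, 13, 15 characters in each block.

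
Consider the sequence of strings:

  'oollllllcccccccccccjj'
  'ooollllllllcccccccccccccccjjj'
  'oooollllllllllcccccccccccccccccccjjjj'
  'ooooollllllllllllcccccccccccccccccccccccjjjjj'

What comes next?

The n-th term is n o's then 2n+2 l's then 4n+3 c's then n j's, where the shown terms are n = 2, 3, 4, 5.
At n = 6 the blocks have lengths 6, 14, 27, 6.

oooooollllllllllllllcccccccccccccccccccccccccccjjjjjj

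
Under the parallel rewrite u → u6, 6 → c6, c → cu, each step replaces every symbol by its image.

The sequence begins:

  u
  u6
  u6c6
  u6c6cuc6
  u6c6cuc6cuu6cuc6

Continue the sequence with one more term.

Replace each of the 16 characters of u6c6cuc6cuu6cuc6 in place — u6 c6 cu c6 cu u6 cu c6 cu u6 u6 c6 cu u6 cu c6 — and concatenate.

u6c6cuc6cuu6cuc6cuu6u6c6cuu6cuc6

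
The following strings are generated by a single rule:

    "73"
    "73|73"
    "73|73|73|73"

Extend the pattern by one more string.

Every step duplicates the string with '|' between the halves.
Doubling 73|73|73|73 with '|' between the halves:

73|73|73|73|73|73|73|73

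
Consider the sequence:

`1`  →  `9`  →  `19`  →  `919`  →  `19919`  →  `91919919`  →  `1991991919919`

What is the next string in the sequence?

From term 3 onward, concatenate the second-to-last term with the last: 1·9 = 19, 9·19 = 919, …
Continuing: 91919919 · 1991991919919 gives term 8.

919199191991991919919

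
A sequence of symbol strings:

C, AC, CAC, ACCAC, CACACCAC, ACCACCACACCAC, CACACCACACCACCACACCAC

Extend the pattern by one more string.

ACCACCACACCACCACACCACACCACCACACCAC

From term 3 onward, concatenate the second-to-last term with the last: C·AC = CAC, AC·CAC = ACCAC, …
So term 8 is ACCACCACACCAC·CACACCACACCACCACACCAC.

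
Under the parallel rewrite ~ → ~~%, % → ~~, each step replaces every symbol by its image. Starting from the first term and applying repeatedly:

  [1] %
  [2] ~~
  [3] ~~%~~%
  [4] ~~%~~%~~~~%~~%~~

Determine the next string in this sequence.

~~%~~%~~~~%~~%~~~~%~~%~~%~~%~~~~%~~%~~~~%~~%

φ(~~%~~%~~~~%~~%~~) expands symbol-by-symbol to ~~% ~~% ~~ ~~% ~~% ~~ ~~% ~~% ~~% ~~% ~~ ~~% ~~% ~~ ~~% ~~%; joining the 16 pieces gives the next term.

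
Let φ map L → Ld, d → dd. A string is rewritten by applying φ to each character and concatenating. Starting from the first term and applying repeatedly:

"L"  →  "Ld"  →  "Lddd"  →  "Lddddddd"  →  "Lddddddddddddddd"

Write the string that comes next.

Rewriting the 16 symbols of Lddddddddddddddd one by one yields Ld dd dd dd dd dd dd dd dd dd dd dd dd dd dd dd; concatenated:

Lddddddddddddddddddddddddddddddd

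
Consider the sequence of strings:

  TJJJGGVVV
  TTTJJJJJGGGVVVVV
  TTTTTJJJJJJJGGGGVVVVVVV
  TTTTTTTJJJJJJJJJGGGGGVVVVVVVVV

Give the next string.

Reading off run lengths: T runs 1, 3, 5, 7; J runs 3, 5, 7, 9; G runs 2, 3, 4, 5; V runs 3, 5, 7, 9 — each is linear in n (n = 1, 2, …).
Setting n = 5 gives 9, 11, 6, 11 characters in each block.

TTTTTTTTTJJJJJJJJJJJGGGGGGVVVVVVVVVVV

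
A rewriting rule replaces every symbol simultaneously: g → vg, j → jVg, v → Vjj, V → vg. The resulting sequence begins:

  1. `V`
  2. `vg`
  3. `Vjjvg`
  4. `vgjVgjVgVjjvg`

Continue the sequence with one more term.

Applying the rule to each of the 13 symbols of vgjVgjVgVjjvg gives the pieces Vjj vg jVg vg vg jVg vg vg vg jVg jVg Vjj vg, which concatenate to the answer.

VjjvgjVgvgvgjVgvgvgvgjVgjVgVjjvg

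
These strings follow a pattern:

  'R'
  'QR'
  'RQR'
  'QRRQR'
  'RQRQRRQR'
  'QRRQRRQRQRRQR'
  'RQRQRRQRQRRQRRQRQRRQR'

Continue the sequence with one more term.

Each term (from the third on) is the two preceding terms concatenated in order: term 3 = R·QR = RQR.
So term 8 is QRRQRRQRQRRQR·RQRQRRQRQRRQRRQRQRRQR.

QRRQRRQRQRRQRRQRQRRQRQRRQRRQRQRRQR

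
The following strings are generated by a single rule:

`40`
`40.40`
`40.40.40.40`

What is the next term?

s(k+1) = s(k)·.·s(k) — each term doubles the last with '.' between the halves.
So the next term is two copies of 40.40.40.40 with '.' between the halves.

40.40.40.40.40.40.40.40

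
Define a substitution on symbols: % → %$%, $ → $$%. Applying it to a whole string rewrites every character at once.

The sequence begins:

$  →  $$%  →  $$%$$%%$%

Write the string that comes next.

$$%$$%%$%$$%$$%%$%%$%$$%%$%

Expanding $$%$$%%$%: $→$$%, $→$$%, %→%$%, $→$$%, $→$$%, %→%$%, %→%$%, $→$$%, %→%$%. Concatenated: $$% $$% %$% $$% $$% %$% %$% $$% %$%.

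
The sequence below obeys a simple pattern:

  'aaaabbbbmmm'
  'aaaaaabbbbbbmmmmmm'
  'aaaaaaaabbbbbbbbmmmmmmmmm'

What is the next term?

aaaaaaaaaabbbbbbbbbbmmmmmmmmmmmm

Term n consists of 2n+2 a's, followed by 2n+2 b's, followed by 3n m's (n = 1, 2, …).
Setting n = 4 gives 10, 10, 12 characters in each block.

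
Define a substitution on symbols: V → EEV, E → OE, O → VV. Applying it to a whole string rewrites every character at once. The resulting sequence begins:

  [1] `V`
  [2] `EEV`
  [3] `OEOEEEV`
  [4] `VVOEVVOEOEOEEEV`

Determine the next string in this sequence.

EEVEEVVVOEEEVEEVVVOEVVOEVVOEOEOEEEV

Applying the rule to each of the 15 symbols of VVOEVVOEOEOEEEV gives the pieces EEV EEV VV OE EEV EEV VV OE VV OE VV OE OE OE EEV, which concatenate to the answer.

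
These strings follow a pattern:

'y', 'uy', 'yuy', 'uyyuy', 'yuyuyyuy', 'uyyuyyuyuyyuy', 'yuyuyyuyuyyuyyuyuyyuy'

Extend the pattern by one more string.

uyyuyyuyuyyuyyuyuyyuyuyyuyyuyuyyuy

This is a Fibonacci-style word recurrence s(k) = s(k−2)·s(k−1): e.g. y·uy = yuy.
Continuing: uyyuyyuyuyyuy · yuyuyyuyuyyuyyuyuyyuy gives term 8.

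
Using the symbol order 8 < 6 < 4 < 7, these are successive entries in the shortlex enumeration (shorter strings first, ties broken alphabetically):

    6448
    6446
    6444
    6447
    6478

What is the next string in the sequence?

6476

Treat 6478 as a base-4 numeral over the given alphabet and add one, carrying through any trailing 7's.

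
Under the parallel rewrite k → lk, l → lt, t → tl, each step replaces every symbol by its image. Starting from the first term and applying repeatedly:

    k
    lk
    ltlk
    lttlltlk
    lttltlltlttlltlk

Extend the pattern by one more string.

Applying the rule to each of the 16 symbols of lttltlltlttlltlk gives the pieces lt tl tl lt tl lt lt tl lt tl tl lt lt tl lt lk, which concatenate to the answer.

lttltllttlltlttllttltlltlttlltlk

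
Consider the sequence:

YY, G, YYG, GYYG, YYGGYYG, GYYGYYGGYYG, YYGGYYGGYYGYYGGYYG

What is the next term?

This is a Fibonacci-style word recurrence s(k) = s(k−2)·s(k−1): e.g. YY·G = YYG.
So term 8 is GYYGYYGGYYG·YYGGYYGGYYGYYGGYYG.

GYYGYYGGYYGYYGGYYGGYYGYYGGYYG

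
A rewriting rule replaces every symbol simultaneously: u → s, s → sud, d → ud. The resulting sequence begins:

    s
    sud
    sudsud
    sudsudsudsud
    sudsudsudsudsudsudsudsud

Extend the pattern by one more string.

sudsudsudsudsudsudsudsudsudsudsudsudsudsudsudsud

φ(sudsudsudsudsudsudsudsud) expands symbol-by-symbol to sud s ud sud s ud sud s ud sud s ud sud s ud sud s ud sud s ud sud s ud; joining the 24 pieces gives the next term.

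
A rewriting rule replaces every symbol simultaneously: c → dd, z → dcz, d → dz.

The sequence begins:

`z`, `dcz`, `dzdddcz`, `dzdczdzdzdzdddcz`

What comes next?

Replace each of the 16 characters of dzdczdzdzdzdddcz in place — dz dcz dz dd dcz dz dcz dz dcz dz dcz dz dz dz dd dcz — and concatenate.

dzdczdzdddczdzdczdzdczdzdczdzdzdzdddcz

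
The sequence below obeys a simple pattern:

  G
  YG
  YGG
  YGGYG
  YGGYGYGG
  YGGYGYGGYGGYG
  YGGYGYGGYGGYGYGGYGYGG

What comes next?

Each term (from the third on) is the previous term followed by the one before it: term 3 = YG·G = YGG.
So term 8 is YGGYGYGGYGGYGYGGYGYGG·YGGYGYGGYGGYG.

YGGYGYGGYGGYGYGGYGYGGYGGYGYGGYGGYG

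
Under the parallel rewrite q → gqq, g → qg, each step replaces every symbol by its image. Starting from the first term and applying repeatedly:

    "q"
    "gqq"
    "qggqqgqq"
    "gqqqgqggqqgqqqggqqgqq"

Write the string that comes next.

qggqqgqqgqqqggqqqgqggqqgqqqggqqgqqgqqqgqggqqgqqqggqqgqq

Applying the rule to each of the 21 symbols of gqqqgqggqqgqqqggqqgqq gives the pieces qg gqq gqq gqq qg gqq qg qg gqq gqq qg gqq gqq gqq qg qg gqq gqq qg gqq gqq, which concatenate to the answer.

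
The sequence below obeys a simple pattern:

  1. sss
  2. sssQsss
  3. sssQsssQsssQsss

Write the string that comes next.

Each string is two copies of the previous one joined by 'Q'.
Doubling sssQsssQsssQsss with 'Q' between the halves:

sssQsssQsssQsssQsssQsssQsssQsss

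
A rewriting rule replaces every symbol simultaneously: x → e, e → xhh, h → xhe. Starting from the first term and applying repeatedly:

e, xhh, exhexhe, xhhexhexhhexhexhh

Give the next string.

Applying the rule to each of the 17 symbols of xhhexhexhhexhexhh gives the pieces e xhe xhe xhh e xhe xhh e xhe xhe xhh e xhe xhh e xhe xhe, which concatenate to the answer.

exhexhexhhexhexhhexhexhexhhexhexhhexhexhe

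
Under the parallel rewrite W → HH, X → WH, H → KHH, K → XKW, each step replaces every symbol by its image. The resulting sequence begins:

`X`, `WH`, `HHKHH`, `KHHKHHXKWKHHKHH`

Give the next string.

Rewriting the 15 symbols of KHHKHHXKWKHHKHH one by one yields XKW KHH KHH XKW KHH KHH WH XKW HH XKW KHH KHH XKW KHH KHH; concatenated:

XKWKHHKHHXKWKHHKHHWHXKWHHXKWKHHKHHXKWKHHKHH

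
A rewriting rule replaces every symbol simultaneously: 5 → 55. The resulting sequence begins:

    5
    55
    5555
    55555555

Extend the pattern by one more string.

5555555555555555

Rewriting each symbol of 55555555: 5→55, 5→55, 5→55, 5→55, 5→55, 5→55, 5→55, 5→55, which concatenates to 55 55 55 55 55 55 55 55.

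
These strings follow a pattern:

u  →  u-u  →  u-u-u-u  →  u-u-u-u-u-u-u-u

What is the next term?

u-u-u-u-u-u-u-u-u-u-u-u-u-u-u-u

s(k+1) = s(k)·-·s(k) — each term doubles the last with '-' between the halves.
One more doubling of u-u-u-u-u-u-u-u gives the answer.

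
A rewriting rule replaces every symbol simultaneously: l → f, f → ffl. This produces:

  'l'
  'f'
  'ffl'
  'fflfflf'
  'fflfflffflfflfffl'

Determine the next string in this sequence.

fflfflffflfflffflfflfflffflfflffflfflfflf

φ(fflfflffflfflfffl) expands symbol-by-symbol to ffl ffl f ffl ffl f ffl ffl ffl f ffl ffl f ffl ffl ffl f; joining the 17 pieces gives the next term.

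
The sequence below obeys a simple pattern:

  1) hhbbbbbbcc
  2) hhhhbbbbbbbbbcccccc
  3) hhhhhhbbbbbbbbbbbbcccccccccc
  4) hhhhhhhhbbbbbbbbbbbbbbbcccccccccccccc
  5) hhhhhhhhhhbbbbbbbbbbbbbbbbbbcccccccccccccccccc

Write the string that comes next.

Each string has the form h^{2n} b^{3n+3} c^{4n-2} (n = 1, 2, …).
At n = 6 the blocks have lengths 12, 21, 22.

hhhhhhhhhhhhbbbbbbbbbbbbbbbbbbbbbcccccccccccccccccccccc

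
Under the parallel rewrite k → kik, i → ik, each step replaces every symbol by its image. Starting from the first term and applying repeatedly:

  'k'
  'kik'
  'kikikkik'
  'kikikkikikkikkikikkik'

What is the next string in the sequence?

Rewriting the 21 symbols of kikikkikikkikkikikkik one by one yields kik ik kik ik kik kik ik kik ik kik kik ik kik kik ik kik ik kik kik ik kik; concatenated:

kikikkikikkikkikikkikikkikkikikkikkikikkikikkikkikikkik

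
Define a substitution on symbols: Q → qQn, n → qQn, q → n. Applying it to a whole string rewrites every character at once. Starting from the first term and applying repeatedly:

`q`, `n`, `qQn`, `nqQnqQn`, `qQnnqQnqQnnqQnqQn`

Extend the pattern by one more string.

nqQnqQnqQnnqQnqQnnqQnqQnqQnnqQnqQnnqQnqQn

Applying the rule to each of the 17 symbols of qQnnqQnqQnnqQnqQn gives the pieces n qQn qQn qQn n qQn qQn n qQn qQn qQn n qQn qQn n qQn qQn, which concatenate to the answer.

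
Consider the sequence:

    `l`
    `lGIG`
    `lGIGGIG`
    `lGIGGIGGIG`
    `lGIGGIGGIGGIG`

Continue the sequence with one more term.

lGIGGIGGIGGIGGIG

Every step adds GIG to the end: s(k+1) = s(k)·GIG.
So the next term is lGIGGIGGIGGIG·GIG.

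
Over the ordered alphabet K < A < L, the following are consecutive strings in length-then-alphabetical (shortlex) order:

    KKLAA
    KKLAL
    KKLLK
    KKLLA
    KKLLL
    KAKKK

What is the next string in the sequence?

The successor of KAKKK increments the rightmost position that isn't already L and resets every position after it to K.

KAKKA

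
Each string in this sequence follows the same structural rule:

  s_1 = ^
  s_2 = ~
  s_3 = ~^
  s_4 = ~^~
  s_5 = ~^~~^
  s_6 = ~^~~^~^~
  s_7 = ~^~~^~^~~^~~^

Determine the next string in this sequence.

~^~~^~^~~^~~^~^~~^~^~

This is a Fibonacci-style word recurrence s(k) = s(k−1)·s(k−2): e.g. ~·^ = ~^.
The next term joins ~^~~^~^~~^~~^ and ~^~~^~^~.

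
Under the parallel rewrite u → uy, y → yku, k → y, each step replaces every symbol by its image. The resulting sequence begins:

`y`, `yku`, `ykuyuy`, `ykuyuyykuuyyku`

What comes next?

ykuyuyykuuyykuykuyuyuyykuykuyuy

Replace each of the 14 characters of ykuyuyykuuyyku in place — yku y uy yku uy yku yku y uy uy yku yku y uy — and concatenate.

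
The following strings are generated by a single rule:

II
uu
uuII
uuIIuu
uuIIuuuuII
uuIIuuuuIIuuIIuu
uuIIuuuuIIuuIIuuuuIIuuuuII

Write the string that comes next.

uuIIuuuuIIuuIIuuuuIIuuuuIIuuIIuuuuIIuuIIuu

From term 3 onward, concatenate the last term with the second-to-last: uu·II = uuII, uuII·uu = uuIIuu, …
The next term joins uuIIuuuuIIuuIIuuuuIIuuuuII and uuIIuuuuIIuuIIuu.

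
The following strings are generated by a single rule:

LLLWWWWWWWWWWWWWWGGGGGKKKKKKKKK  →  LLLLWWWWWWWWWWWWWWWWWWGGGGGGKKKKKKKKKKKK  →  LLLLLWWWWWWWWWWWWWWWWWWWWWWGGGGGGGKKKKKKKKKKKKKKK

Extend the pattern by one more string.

Term n consists of n L's, followed by 4n+2 W's, followed by n+2 G's, followed by 3n K's, where the shown terms are n = 3, 4, 5.
At n = 6 the blocks have lengths 6, 26, 8, 18.

LLLLLLWWWWWWWWWWWWWWWWWWWWWWWWWWGGGGGGGGKKKKKKKKKKKKKKKKKK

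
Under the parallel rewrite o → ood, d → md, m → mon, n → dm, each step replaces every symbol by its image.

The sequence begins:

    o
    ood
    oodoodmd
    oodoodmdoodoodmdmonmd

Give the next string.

Rewriting the 21 symbols of oodoodmdoodoodmdmonmd one by one yields ood ood md ood ood md mon md ood ood md ood ood md mon md mon ood dm mon md; concatenated:

oodoodmdoodoodmdmonmdoodoodmdoodoodmdmonmdmonooddmmonmd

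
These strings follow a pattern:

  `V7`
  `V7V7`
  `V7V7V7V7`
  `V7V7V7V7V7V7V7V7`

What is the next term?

Each string is two copies of the previous one concatenated.
Doubling V7V7V7V7V7V7V7V7:

V7V7V7V7V7V7V7V7V7V7V7V7V7V7V7V7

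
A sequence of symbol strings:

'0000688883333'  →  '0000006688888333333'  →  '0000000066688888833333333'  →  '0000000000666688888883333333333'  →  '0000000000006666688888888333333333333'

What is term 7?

0000000000000000666666688888888883333333333333333

Reading off run lengths: 0 runs 4, 6, 8, 10, 12; 6 runs 1, 2, 3, 4, 5; 8 runs 4, 5, 6, 7, 8; 3 runs 4, 6, 8, 10, 12 — each is linear in n, where the shown terms are n = 2, 3, 4, 5, 6.
Setting n = 8 gives 16, 7, 10, 16 characters in each block.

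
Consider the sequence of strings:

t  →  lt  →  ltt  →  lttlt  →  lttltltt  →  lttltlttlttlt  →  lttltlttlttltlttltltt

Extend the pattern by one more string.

lttltlttlttltlttltlttlttltlttlttlt

This is a Fibonacci-style word recurrence s(k) = s(k−1)·s(k−2): e.g. lt·t = ltt.
Continuing: lttltlttlttltlttltltt · lttltlttlttlt gives term 8.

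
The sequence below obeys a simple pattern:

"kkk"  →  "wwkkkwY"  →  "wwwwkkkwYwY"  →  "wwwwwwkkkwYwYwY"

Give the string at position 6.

wwwwwwwwwwkkkwYwYwYwYwY

Every step adds ww to the front and wY to the end of the previous string.
From wwwwwwkkkwYwYwY, 2 further steps: wwwwwwkkkwYwYwY → wwwwwwwwkkkwYwYwYwY → (answer).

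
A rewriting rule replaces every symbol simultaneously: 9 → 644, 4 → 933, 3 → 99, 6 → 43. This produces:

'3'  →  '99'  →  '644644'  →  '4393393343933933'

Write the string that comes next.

Rewriting the 16 symbols of 4393393343933933 one by one yields 933 99 644 99 99 644 99 99 933 99 644 99 99 644 99 99; concatenated:

93399644999964499999339964499996449999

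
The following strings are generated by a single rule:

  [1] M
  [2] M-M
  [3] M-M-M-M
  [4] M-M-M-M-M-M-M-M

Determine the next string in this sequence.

M-M-M-M-M-M-M-M-M-M-M-M-M-M-M-M

s(k+1) = s(k)·-·s(k) — each term doubles the last with '-' between the halves.
So the next term is two copies of M-M-M-M-M-M-M-M with '-' between the halves.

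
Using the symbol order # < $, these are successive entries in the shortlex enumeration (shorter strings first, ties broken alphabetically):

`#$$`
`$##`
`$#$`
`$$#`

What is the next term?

Find the rightmost character of $$# below $, bump it to the next letter, and reset everything to its right to #.

$$$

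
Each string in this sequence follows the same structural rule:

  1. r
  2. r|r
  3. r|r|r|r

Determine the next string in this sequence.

r|r|r|r|r|r|r|r

Each string is two copies of the previous one joined by '|'.
One more doubling of r|r|r|r gives the answer.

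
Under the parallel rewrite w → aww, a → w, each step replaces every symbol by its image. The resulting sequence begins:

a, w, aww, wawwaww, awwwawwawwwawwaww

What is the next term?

Rewriting the 17 symbols of awwwawwawwwawwaww one by one yields w aww aww aww w aww aww w aww aww aww w aww aww w aww aww; concatenated:

wawwawwawwwawwawwwawwawwawwwawwawwwawwaww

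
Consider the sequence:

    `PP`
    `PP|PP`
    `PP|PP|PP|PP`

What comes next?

Every step duplicates the string with '|' between the halves.
So the next term is two copies of PP|PP|PP|PP with '|' between the halves.

PP|PP|PP|PP|PP|PP|PP|PP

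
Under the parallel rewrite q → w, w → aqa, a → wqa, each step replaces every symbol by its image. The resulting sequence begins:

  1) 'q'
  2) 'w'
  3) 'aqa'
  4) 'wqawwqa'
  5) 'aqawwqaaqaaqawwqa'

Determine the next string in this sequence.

Rewriting the 17 symbols of aqawwqaaqaaqawwqa one by one yields wqa w wqa aqa aqa w wqa wqa w wqa wqa w wqa aqa aqa w wqa; concatenated:

wqawwqaaqaaqawwqawqawwqawqawwqaaqaaqawwqa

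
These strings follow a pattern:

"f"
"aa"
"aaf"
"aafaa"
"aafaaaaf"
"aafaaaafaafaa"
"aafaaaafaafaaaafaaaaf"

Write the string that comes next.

aafaaaafaafaaaafaaaafaafaaaafaafaa

Each term (from the third on) is the previous term followed by the one before it: term 3 = aa·f = aaf.
So term 8 is aafaaaafaafaaaafaaaaf·aafaaaafaafaa.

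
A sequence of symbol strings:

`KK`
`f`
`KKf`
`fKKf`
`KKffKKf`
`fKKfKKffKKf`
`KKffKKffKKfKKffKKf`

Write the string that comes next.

fKKfKKffKKfKKffKKffKKfKKffKKf

From term 3 onward, concatenate the second-to-last term with the last: KK·f = KKf, f·KKf = fKKf, …
So term 8 is fKKfKKffKKf·KKffKKffKKfKKffKKf.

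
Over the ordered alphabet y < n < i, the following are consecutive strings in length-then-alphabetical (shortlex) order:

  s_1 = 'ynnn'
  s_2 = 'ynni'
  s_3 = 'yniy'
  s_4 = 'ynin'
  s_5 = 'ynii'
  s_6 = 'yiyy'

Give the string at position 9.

yiny

Advancing 3 positions from yiyy through yiyy → yiyn → yiyi reaches term 9.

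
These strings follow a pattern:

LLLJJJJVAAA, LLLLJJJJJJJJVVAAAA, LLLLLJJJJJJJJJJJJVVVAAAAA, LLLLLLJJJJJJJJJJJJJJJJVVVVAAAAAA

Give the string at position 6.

Reading off run lengths: L runs 3, 4, 5, 6; J runs 4, 8, 12, 16; V runs 1, 2, 3, 4; A runs 3, 4, 5, 6 — each is linear in n (n = 1, 2, …).
Setting n = 6 gives 8, 24, 6, 8 characters in each block.

LLLLLLLLJJJJJJJJJJJJJJJJJJJJJJJJVVVVVVAAAAAAAA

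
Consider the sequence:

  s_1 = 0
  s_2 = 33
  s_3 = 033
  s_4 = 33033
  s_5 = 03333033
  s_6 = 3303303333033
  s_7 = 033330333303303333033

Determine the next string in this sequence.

Each term (from the third on) is the two preceding terms concatenated in order: term 3 = 0·33 = 033.
So term 8 is 3303303333033·033330333303303333033.

3303303333033033330333303303333033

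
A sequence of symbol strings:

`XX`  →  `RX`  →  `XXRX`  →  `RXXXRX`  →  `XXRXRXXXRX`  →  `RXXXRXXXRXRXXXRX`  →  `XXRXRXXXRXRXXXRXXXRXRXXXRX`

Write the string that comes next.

RXXXRXXXRXRXXXRXXXRXRXXXRXRXXXRXXXRXRXXXRX

This is a Fibonacci-style word recurrence s(k) = s(k−2)·s(k−1): e.g. XX·RX = XXRX.
The next term joins RXXXRXXXRXRXXXRX and XXRXRXXXRXRXXXRXXXRXRXXXRX.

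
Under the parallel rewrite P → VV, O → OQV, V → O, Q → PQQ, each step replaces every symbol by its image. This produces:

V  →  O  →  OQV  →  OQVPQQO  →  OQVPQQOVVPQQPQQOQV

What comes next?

OQVPQQOVVPQQPQQOQVOOVVPQQPQQVVPQQPQQOQVPQQO

Replace each of the 18 characters of OQVPQQOVVPQQPQQOQV in place — OQV PQQ O VV PQQ PQQ OQV O O VV PQQ PQQ VV PQQ PQQ OQV PQQ O — and concatenate.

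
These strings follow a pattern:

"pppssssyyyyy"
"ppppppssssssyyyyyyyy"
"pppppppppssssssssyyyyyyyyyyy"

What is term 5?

pppppppppppppppssssssssssssyyyyyyyyyyyyyyyyy

Reading off run lengths: p runs 3, 6, 9; s runs 4, 6, 8; y runs 5, 8, 11 — each is linear in n (n = 1, 2, …).
At n = 5 the blocks have lengths 15, 12, 17.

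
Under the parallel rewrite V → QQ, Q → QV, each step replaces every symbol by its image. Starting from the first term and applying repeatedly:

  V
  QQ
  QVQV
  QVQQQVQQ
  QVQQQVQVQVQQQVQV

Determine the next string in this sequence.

φ(QVQQQVQVQVQQQVQV) expands symbol-by-symbol to QV QQ QV QV QV QQ QV QQ QV QQ QV QV QV QQ QV QQ; joining the 16 pieces gives the next term.

QVQQQVQVQVQQQVQQQVQQQVQVQVQQQVQQ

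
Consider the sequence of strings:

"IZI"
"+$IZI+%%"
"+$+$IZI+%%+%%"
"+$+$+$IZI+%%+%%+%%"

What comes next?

s(k+1) = +$·s(k)·+%%, so each term gains +$ as a prefix and +%% as a suffix.
One more step from +$+$+$IZI+%%+%%+%% gives the answer.

+$+$+$+$IZI+%%+%%+%%+%%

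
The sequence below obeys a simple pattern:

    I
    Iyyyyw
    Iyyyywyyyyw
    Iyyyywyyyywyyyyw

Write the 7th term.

The strings grow by a fixed suffix yyyyw each time.
From Iyyyywyyyywyyyyw, 3 further steps: Iyyyywyyyywyyyyw → Iyyyywyyyywyyyywyyyyw → Iyyyywyyyywyyyywyyyywyyyyw → (answer).

Iyyyywyyyywyyyywyyyywyyyywyyyyw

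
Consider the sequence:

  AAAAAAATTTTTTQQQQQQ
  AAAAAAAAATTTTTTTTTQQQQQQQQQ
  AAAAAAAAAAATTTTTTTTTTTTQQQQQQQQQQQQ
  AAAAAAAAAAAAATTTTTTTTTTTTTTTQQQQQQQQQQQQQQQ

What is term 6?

Term n consists of 2n+3 A's, followed by 3n T's, followed by 3n Q's, where the shown terms are n = 2, 3, 4, 5.
At n = 7 the blocks have lengths 17, 21, 21.

AAAAAAAAAAAAAAAAATTTTTTTTTTTTTTTTTTTTTQQQQQQQQQQQQQQQQQQQQQ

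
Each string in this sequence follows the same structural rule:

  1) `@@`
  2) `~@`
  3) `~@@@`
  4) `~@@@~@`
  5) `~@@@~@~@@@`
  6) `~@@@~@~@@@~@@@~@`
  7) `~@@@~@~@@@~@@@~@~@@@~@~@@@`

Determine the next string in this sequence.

~@@@~@~@@@~@@@~@~@@@~@~@@@~@@@~@~@@@~@@@~@

This is a Fibonacci-style word recurrence s(k) = s(k−1)·s(k−2): e.g. ~@·@@ = ~@@@.
Continuing: ~@@@~@~@@@~@@@~@~@@@~@~@@@ · ~@@@~@~@@@~@@@~@ gives term 8.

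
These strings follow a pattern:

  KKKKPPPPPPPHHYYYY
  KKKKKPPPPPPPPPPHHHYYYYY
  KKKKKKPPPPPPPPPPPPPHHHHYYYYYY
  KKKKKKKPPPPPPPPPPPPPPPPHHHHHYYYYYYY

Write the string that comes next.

Each string has the form K^{n+2} P^{3n+1} H^{n} Y^{n+2}, where the shown terms are n = 2, 3, 4, 5.
For the next term, n = 6, so the run lengths are 8, 19, 6, 8.

KKKKKKKKPPPPPPPPPPPPPPPPPPPHHHHHHYYYYYYYY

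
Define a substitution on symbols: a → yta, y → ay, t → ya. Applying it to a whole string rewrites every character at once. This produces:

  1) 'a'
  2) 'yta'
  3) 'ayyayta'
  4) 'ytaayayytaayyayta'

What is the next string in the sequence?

Rewriting the 17 symbols of ytaayayytaayyayta one by one yields ay ya yta yta ay yta ay ay ya yta yta ay ay yta ay ya yta; concatenated:

ayyaytaytaayytaayayyaytaytaayayytaayyayta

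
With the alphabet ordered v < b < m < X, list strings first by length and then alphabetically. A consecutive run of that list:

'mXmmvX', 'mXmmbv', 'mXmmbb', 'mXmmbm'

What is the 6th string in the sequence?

mXmmmv

Continuing the enumeration 2 steps past mXmmbm: mXmmbm → mXmmbX → (answer).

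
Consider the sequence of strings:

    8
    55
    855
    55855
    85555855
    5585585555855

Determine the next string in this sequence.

855558555585585555855

From term 3 onward, concatenate the second-to-last term with the last: 8·55 = 855, 55·855 = 55855, …
The next term joins 85555855 and 5585585555855.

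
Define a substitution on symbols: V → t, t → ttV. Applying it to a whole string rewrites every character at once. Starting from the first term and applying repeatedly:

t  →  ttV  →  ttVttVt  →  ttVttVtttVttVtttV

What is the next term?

φ(ttVttVtttVttVtttV) expands symbol-by-symbol to ttV ttV t ttV ttV t ttV ttV ttV t ttV ttV t ttV ttV ttV t; joining the 17 pieces gives the next term.

ttVttVtttVttVtttVttVttVtttVttVtttVttVttVt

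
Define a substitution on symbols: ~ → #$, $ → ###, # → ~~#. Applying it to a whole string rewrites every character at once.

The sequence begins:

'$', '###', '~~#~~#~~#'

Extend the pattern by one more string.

Rewriting each symbol of ~~#~~#~~#: ~→#$, ~→#$, #→~~#, ~→#$, ~→#$, #→~~#, ~→#$, ~→#$, #→~~#, which concatenates to #$ #$ ~~# #$ #$ ~~# #$ #$ ~~#.

#$#$~~##$#$~~##$#$~~#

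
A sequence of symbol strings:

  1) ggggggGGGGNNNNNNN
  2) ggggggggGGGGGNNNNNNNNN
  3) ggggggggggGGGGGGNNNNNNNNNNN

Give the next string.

ggggggggggggGGGGGGGNNNNNNNNNNNNN

The n-th term is 2n g's then n+1 G's then 2n+1 N's, where the shown terms are n = 3, 4, 5.
For the next term, n = 6, so the run lengths are 12, 7, 13.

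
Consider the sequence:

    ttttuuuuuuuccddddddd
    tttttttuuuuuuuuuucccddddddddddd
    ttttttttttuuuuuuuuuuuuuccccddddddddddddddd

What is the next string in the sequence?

tttttttttttttuuuuuuuuuuuuuuuucccccddddddddddddddddddd

Term n consists of 3n-2 t's, followed by 3n+1 u's, followed by n c's, followed by 4n-1 d's, where the shown terms are n = 2, 3, 4.
At n = 5 the blocks have lengths 13, 16, 5, 19.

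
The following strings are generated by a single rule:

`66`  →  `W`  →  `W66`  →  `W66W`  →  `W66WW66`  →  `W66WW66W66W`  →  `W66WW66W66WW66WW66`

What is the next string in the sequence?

This is a Fibonacci-style word recurrence s(k) = s(k−1)·s(k−2): e.g. W·66 = W66.
Continuing: W66WW66W66WW66WW66 · W66WW66W66W gives term 8.

W66WW66W66WW66WW66W66WW66W66W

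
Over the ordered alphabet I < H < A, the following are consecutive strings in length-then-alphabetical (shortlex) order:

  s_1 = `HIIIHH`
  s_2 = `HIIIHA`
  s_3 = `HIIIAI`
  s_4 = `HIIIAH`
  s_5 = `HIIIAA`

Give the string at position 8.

HIIHIA

Continuing the enumeration 3 steps past HIIIAA: HIIIAA → HIIHII → HIIHIH → (answer).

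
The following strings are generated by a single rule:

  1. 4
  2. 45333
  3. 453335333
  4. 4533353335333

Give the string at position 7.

Every step adds 5333 to the end: s(k+1) = s(k)·5333.
From 4533353335333, 3 further steps: 4533353335333 → 45333533353335333 → 453335333533353335333 → (answer).

4533353335333533353335333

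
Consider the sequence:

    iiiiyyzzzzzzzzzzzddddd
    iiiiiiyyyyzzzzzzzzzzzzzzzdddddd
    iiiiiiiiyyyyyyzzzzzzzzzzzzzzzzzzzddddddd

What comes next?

iiiiiiiiiiyyyyyyyyzzzzzzzzzzzzzzzzzzzzzzzdddddddd

The n-th term is 2n i's then 2n-2 y's then 4n+3 z's then n+3 d's, where the shown terms are n = 2, 3, 4.
At n = 5 the blocks have lengths 10, 8, 23, 8.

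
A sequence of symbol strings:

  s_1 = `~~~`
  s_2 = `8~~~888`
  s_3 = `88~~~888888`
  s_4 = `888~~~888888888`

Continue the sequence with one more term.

s(k+1) = 8·s(k)·888, so each term gains 8 as a prefix and 888 as a suffix.
Applying this once more to 888~~~888888888:

8888~~~888888888888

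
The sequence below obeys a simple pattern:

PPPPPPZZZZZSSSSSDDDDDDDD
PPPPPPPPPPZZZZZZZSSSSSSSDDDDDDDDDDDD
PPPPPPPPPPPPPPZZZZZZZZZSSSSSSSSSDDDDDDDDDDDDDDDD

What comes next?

PPPPPPPPPPPPPPPPPPZZZZZZZZZZZSSSSSSSSSSSDDDDDDDDDDDDDDDDDDDD

The n-th term is 4n-2 P's then 2n+1 Z's then 2n+1 S's then 4n D's, where the shown terms are n = 2, 3, 4.
Setting n = 5 gives 18, 11, 11, 20 characters in each block.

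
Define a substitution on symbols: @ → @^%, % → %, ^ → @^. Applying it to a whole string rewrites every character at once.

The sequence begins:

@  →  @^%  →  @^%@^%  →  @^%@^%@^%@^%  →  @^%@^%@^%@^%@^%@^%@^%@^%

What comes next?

Rewriting the 24 symbols of @^%@^%@^%@^%@^%@^%@^%@^% one by one yields @^% @^ % @^% @^ % @^% @^ % @^% @^ % @^% @^ % @^% @^ % @^% @^ % @^% @^ %; concatenated:

@^%@^%@^%@^%@^%@^%@^%@^%@^%@^%@^%@^%@^%@^%@^%@^%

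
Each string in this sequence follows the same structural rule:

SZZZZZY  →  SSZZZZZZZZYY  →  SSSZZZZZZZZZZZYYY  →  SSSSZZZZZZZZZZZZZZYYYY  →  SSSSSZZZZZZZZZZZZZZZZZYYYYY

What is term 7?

Each string has the form S^{n} Z^{3n+2} Y^{n} (n = 1, 2, …).
Setting n = 7 gives 7, 23, 7 characters in each block.

SSSSSSSZZZZZZZZZZZZZZZZZZZZZZZYYYYYYY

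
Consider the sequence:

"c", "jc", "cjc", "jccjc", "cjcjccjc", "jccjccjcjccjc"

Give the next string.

cjcjccjcjccjccjcjccjc

This is a Fibonacci-style word recurrence s(k) = s(k−2)·s(k−1): e.g. c·jc = cjc.
The next term joins cjcjccjc and jccjccjcjccjc.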